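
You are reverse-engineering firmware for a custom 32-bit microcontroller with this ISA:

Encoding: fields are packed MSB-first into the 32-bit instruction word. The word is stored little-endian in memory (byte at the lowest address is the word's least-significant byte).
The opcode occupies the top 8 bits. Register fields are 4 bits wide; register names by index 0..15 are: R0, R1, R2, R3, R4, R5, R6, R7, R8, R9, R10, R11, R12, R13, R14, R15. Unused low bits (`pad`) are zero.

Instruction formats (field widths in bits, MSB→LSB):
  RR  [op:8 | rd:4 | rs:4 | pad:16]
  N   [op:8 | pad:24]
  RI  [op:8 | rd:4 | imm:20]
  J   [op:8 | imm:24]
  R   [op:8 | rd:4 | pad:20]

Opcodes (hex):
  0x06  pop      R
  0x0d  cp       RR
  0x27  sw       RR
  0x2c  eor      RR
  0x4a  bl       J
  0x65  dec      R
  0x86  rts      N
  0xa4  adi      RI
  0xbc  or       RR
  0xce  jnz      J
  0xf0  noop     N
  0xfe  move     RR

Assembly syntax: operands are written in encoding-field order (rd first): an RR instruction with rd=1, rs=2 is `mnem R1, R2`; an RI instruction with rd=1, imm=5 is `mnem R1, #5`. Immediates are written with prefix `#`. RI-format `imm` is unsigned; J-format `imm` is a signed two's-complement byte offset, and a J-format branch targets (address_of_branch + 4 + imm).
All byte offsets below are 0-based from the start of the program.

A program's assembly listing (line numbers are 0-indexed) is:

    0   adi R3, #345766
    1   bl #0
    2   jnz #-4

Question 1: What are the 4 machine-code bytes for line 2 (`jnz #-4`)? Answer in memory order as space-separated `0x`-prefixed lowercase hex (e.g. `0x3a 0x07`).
0xfc 0xff 0xff 0xce

2. jnz fields op=0xce:8|imm=-4:24 → word cefffffch → fc ff ff ce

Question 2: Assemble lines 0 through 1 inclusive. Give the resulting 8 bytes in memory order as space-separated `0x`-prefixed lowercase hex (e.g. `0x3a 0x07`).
0xa6 0x46 0x35 0xa4 0x00 0x00 0x00 0x4a

line 0 (adi): pack op=0xa4:8|rd=3:4|imm=345766:20 = 0xa43546a6; little→ a6 46 35 a4
line 1 (bl): pack op=0x4a:8|imm=0:24 = 0x4a000000; little→ 00 00 00 4a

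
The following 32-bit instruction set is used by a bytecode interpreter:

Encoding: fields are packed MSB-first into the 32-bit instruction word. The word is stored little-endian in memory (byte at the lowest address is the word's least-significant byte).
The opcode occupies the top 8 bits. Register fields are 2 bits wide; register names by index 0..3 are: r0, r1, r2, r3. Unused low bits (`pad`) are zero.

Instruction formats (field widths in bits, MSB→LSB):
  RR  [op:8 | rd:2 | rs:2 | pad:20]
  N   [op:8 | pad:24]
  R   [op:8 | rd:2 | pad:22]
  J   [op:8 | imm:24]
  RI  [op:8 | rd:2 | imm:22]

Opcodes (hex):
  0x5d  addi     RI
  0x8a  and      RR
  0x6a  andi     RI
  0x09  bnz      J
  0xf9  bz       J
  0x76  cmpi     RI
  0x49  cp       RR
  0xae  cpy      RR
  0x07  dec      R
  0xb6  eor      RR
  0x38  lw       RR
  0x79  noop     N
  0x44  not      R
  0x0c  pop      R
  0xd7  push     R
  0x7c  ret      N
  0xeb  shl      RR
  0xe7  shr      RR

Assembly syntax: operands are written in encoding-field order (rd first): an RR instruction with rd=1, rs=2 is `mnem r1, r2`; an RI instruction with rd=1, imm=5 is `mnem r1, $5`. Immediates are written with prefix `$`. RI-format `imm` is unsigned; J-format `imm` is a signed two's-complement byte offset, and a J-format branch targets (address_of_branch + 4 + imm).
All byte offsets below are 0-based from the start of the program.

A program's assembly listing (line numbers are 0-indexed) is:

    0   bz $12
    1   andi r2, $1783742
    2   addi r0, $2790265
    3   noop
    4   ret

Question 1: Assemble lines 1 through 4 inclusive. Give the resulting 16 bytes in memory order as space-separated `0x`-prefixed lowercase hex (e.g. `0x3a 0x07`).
0xbe 0x37 0x9b 0x6a 0x79 0x93 0x2a 0x5d 0x00 0x00 0x00 0x79 0x00 0x00 0x00 0x7c

line 1 (andi): pack op=0x6a:8|rd=2:2|imm=1783742:22 = 0x6a9b37be; little→ be 37 9b 6a
line 2 (addi): pack op=0x5d:8|rd=0:2|imm=2790265:22 = 0x5d2a9379; little→ 79 93 2a 5d
line 3 (noop): pack op=0x79:8|pad=0:24 = 0x79000000; little→ 00 00 00 79
line 4 (ret): pack op=0x7c:8|pad=0:24 = 0x7c000000; little→ 00 00 00 7c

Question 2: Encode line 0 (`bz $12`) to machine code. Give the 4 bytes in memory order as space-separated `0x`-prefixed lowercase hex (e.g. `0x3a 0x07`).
0x0c 0x00 0x00 0xf9

line 0 (bz): pack op=0xf9:8|imm=12:24 = 0xf900000c; little→ 0c 00 00 f9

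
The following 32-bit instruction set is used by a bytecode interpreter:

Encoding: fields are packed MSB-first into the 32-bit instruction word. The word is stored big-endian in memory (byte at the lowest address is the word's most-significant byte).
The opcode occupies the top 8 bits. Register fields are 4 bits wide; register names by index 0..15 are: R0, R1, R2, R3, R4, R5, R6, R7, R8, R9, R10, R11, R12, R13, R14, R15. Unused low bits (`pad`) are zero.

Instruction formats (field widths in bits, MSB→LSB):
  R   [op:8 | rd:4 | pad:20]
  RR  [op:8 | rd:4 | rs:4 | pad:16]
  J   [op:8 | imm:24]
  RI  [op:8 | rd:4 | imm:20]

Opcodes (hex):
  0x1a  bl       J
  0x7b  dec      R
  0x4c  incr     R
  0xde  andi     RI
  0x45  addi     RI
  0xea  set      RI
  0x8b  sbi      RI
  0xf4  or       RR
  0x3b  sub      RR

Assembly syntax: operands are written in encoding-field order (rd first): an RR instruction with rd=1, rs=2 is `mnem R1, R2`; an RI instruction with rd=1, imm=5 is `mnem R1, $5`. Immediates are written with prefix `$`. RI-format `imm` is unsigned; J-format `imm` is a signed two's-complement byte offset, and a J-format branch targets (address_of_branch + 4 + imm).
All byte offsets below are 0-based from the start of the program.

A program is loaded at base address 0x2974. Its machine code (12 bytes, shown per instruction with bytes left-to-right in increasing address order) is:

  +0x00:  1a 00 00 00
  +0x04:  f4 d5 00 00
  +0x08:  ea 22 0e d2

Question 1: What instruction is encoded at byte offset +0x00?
bl $0

off 0x00: read 1a 00 00 00 as big → 0x1a000000
  top 8b → 0x1a → bl [J]
  imm@[23:0]=0x0 ⇒ $0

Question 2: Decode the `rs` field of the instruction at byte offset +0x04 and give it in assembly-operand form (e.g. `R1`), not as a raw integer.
@+04  big-endian(f4 d5 00 00) = 0xf4d50000
  op=0xf4d50000>>24=0xf4 ⇒ or (RR)
  rd: (w>>20)&0xf=0xd → R13
  rs: (w>>16)&0xf=0x5 → R5

R5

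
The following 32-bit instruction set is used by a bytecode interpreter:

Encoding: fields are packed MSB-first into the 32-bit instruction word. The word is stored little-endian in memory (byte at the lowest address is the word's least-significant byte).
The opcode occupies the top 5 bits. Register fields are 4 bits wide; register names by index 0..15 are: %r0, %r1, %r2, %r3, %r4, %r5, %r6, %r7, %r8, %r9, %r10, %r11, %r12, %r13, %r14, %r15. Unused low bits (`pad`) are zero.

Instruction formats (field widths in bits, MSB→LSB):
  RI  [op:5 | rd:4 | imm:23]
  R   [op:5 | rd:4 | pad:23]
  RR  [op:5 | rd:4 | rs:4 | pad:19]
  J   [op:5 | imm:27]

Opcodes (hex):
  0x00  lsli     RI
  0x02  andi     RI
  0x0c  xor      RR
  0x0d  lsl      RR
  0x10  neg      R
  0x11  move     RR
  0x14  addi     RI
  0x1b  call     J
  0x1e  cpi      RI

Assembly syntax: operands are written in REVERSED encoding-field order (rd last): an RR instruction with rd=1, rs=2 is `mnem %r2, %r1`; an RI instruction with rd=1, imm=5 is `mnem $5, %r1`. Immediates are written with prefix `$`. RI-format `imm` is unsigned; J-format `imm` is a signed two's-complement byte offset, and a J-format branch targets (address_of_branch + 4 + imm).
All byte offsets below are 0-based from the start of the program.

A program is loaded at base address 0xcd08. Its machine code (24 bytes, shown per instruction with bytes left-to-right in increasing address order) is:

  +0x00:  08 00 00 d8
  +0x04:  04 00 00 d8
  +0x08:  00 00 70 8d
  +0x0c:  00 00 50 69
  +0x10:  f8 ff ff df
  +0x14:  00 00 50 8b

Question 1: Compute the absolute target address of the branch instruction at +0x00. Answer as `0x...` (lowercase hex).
0xcd14

off 0x00: read 08 00 00 d8 as little → 0xd8000008
  op=0xd8000008>>27=0x1b ⇒ call (J)
  imm@[26:0]=0x8 ⇒ $8
  target = base 0xcd08 + off 0x00 + 4 + imm 8 = 0xcd14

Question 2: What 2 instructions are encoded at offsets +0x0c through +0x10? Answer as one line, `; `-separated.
lsl %r10, %r2; call $-8

+0x0c: 00 00 50 69 ⇒ word 0x69500000 (little)
  top 5b → 0xd → lsl [RR]
  rd@[26:23]=0x2 ⇒ %r2
  rs@[22:19]=0xa ⇒ %r10
+0x10: f8 ff ff df ⇒ word 0xdffffff8 (little)
  top 5b → 0x1b → call [J]
  imm@[26:0]=0x7fffff8 (s27→-8) ⇒ $-8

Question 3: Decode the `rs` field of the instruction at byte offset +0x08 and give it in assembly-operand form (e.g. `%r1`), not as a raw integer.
[08] 00 00 70 8d → 0x8d700000
  top 5b → 0x11 → move [RR]
  rd: (w>>23)&0xf=0xa → %r10
  rs: (w>>19)&0xf=0xe → %r14

%r14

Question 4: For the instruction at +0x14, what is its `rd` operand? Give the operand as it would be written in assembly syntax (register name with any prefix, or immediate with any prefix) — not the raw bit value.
%r6

+0x14: 00 00 50 8b ⇒ word 0x8b500000 (little)
  opcode bits[31:27]=0x11: move/RR
  rd: (w>>23)&0xf=0x6 → %r6
  rs: (w>>19)&0xf=0xa → %r10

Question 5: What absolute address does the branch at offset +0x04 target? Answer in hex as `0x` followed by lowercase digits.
@+04  little-endian(04 00 00 d8) = 0xd8000004
  top 5b → 0x1b → call [J]
  imm@[26:0]=0x4 ⇒ $4
  target = base 0xcd08 + off 0x04 + 4 + imm 4 = 0xcd14

0xcd14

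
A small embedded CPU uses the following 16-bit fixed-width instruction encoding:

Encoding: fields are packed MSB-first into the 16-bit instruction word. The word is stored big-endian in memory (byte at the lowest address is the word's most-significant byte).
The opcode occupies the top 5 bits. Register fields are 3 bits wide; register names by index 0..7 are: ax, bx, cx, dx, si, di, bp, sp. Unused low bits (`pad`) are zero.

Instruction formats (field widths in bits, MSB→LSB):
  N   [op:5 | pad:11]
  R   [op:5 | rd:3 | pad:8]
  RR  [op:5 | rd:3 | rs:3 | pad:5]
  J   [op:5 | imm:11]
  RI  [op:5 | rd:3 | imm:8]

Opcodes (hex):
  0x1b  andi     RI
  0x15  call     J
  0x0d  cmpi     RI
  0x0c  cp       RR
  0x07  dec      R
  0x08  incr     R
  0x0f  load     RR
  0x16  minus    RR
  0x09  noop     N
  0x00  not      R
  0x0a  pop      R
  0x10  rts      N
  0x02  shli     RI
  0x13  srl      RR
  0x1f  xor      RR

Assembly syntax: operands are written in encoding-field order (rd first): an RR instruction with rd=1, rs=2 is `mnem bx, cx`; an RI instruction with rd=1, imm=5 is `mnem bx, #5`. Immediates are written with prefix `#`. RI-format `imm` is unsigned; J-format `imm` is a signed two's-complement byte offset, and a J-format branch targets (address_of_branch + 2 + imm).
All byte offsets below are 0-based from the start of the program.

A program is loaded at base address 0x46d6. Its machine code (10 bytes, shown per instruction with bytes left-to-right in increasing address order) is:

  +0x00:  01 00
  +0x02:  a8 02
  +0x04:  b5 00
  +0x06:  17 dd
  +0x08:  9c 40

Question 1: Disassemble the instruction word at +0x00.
not bx

off 0x00: read 01 00 as big → 0x0100
  op=0x0100>>11=0x0 ⇒ not (R)
  rd@[10:8]=0x1 ⇒ bx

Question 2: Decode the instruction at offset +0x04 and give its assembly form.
off 0x04: read b5 00 as big → 0xb500
  top 5b → 0x16 → minus [RR]
  rd: (w>>8)&0x7=0x5 → di
  rs: (w>>5)&0x7=0x0 → ax

minus di, ax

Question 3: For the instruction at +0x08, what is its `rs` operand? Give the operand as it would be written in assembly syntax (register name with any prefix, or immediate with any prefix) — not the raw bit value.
[08] 9c 40 → 0x9c40
  op=0x9c40>>11=0x13 ⇒ srl (RR)
  rd@[10:8]=0x4 ⇒ si
  rs@[7:5]=0x2 ⇒ cx

cx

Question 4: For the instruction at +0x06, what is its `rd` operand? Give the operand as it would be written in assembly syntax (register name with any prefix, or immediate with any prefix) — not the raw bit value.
+0x06: 17 dd ⇒ word 0x17dd (big)
  top 5b → 0x2 → shli [RI]
  [10:8] rd=7 = sp
  [7:0] imm=221 = #221

sp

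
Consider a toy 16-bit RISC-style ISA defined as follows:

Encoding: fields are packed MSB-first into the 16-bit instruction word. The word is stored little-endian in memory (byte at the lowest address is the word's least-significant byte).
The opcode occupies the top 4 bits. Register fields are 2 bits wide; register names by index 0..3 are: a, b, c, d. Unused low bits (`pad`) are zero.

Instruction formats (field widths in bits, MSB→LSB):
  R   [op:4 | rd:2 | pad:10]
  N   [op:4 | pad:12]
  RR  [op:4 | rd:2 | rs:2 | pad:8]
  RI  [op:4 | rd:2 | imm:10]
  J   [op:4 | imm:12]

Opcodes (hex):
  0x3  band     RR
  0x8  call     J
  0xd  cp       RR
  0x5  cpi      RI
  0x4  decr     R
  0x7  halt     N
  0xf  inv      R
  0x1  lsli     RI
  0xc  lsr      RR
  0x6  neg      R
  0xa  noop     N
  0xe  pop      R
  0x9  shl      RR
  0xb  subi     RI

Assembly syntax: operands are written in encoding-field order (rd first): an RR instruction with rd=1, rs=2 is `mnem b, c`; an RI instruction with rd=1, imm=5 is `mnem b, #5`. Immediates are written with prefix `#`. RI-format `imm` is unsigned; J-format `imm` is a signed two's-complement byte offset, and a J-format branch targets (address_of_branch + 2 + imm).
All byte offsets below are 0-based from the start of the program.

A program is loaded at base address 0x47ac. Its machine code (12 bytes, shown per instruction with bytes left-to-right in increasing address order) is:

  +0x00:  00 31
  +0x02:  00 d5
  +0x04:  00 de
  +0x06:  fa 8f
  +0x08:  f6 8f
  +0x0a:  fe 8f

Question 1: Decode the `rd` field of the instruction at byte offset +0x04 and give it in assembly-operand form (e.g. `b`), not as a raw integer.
d

+0x04: 00 de ⇒ word 0xde00 (little)
  op=0xde00>>12=0xd ⇒ cp (RR)
  rd: (w>>10)&0x3=0x3 → d
  rs: (w>>8)&0x3=0x2 → c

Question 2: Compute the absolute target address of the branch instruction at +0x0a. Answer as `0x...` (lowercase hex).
+0x0a: fe 8f ⇒ word 0x8ffe (little)
  op=0x8ffe>>12=0x8 ⇒ call (J)
  imm@[11:0]=0xffe (s12→-2) ⇒ #-2
  target = base 0x47ac + off 0x0a + 2 + imm -2 = 0x47b6

0x47b6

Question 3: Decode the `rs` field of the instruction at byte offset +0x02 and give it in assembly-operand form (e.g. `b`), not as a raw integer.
[02] 00 d5 → 0xd500
  top 4b → 0xd → cp [RR]
  [11:10] rd=1 = b
  [9:8] rs=1 = b

b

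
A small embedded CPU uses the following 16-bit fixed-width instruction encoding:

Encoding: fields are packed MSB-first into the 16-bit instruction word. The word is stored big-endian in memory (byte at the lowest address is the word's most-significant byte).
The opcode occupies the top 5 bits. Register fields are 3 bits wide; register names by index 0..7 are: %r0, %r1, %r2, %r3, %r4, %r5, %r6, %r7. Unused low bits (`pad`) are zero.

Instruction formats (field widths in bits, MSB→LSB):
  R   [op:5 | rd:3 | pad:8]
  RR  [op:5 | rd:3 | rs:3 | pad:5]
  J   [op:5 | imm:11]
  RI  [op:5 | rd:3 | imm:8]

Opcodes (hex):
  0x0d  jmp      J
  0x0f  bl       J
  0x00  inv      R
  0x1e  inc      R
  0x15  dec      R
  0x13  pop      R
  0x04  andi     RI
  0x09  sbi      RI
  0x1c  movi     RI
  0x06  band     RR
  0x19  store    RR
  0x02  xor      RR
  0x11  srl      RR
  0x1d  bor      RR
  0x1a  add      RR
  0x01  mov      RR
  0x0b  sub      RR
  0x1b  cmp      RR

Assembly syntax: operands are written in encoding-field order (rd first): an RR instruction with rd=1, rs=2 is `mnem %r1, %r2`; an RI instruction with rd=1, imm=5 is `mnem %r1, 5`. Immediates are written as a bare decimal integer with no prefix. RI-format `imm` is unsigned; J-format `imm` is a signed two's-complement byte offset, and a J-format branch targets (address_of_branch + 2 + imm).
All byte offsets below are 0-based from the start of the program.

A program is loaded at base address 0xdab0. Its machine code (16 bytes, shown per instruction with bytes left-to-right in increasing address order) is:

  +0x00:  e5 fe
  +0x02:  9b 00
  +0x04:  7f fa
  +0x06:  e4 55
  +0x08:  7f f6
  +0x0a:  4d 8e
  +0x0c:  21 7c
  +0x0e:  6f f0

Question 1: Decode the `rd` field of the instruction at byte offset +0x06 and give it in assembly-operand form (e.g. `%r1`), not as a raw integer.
+0x06: e4 55 ⇒ word 0xe455 (big)
  opcode bits[15:11]=0x1c: movi/RI
  rd@[10:8]=0x4 ⇒ %r4
  imm@[7:0]=0x55 ⇒ 85

%r4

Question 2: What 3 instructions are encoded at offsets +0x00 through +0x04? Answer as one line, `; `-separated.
movi %r5, 254; pop %r3; bl -6

+0x00: e5 fe ⇒ word 0xe5fe (big)
  top 5b → 0x1c → movi [RI]
  [10:8] rd=5 = %r5
  [7:0] imm=254 = 254
+0x02: 9b 00 ⇒ word 0x9b00 (big)
  top 5b → 0x13 → pop [R]
  [10:8] rd=3 = %r3
+0x04: 7f fa ⇒ word 0x7ffa (big)
  top 5b → 0xf → bl [J]
  [10:0] imm=2042 (s11→-6) = -6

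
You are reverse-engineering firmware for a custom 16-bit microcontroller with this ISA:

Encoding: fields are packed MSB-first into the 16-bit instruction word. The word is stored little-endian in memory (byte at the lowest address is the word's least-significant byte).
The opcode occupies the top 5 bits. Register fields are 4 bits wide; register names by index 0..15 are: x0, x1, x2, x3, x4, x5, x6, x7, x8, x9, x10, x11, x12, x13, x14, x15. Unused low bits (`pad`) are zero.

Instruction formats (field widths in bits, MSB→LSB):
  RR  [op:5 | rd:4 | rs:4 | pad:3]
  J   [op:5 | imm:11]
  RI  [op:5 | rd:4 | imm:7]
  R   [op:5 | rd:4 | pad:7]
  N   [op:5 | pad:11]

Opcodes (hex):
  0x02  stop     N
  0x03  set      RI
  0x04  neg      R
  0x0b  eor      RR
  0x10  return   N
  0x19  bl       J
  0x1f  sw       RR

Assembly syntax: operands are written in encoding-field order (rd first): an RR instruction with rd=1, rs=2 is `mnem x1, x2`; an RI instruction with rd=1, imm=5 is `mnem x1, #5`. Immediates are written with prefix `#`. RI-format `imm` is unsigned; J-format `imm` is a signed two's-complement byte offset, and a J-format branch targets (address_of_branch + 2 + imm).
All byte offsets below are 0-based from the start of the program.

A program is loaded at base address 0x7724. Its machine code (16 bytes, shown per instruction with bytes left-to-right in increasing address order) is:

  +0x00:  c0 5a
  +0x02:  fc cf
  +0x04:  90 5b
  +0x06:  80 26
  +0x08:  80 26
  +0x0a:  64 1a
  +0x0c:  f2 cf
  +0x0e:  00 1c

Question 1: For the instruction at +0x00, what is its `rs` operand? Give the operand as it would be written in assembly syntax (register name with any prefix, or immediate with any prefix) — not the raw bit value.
@+00  little-endian(c0 5a) = 0x5ac0
  op=0x5ac0>>11=0xb ⇒ eor (RR)
  [10:7] rd=5 = x5
  [6:3] rs=8 = x8

x8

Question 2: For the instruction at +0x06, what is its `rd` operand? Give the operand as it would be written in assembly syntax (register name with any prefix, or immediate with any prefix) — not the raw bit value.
+0x06: 80 26 ⇒ word 0x2680 (little)
  top 5b → 0x4 → neg [R]
  [10:7] rd=13 = x13

x13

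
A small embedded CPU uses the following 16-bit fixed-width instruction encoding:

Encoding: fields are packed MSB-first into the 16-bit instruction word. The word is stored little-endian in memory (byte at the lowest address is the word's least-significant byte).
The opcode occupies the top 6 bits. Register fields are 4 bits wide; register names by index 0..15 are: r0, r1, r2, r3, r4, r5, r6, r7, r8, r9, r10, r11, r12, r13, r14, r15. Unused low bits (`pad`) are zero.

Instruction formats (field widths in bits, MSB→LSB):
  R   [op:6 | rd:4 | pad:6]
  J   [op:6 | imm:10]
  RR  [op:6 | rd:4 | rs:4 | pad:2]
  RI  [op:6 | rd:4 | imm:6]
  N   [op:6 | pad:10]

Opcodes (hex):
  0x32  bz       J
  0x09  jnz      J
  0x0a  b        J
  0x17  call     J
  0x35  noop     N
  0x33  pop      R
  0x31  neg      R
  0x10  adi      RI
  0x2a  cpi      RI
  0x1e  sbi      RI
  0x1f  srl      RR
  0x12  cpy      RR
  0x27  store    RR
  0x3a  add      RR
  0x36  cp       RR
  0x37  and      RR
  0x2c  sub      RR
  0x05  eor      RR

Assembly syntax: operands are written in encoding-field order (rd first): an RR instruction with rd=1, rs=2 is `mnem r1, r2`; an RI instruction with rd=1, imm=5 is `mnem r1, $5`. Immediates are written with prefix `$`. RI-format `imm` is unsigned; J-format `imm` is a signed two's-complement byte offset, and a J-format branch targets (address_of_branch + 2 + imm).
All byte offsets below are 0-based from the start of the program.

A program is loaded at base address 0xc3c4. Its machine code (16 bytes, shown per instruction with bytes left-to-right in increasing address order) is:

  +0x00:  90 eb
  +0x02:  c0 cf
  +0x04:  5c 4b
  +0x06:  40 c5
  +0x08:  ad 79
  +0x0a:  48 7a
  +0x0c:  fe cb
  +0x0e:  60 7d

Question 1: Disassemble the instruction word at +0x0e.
srl r5, r8

off 0x0e: read 60 7d as little → 0x7d60
  op=0x7d60>>10=0x1f ⇒ srl (RR)
  [9:6] rd=5 = r5
  [5:2] rs=8 = r8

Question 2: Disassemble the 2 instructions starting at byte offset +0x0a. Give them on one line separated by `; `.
sbi r9, $8; bz $-2

+0x0a: 48 7a ⇒ word 0x7a48 (little)
  opcode bits[15:10]=0x1e: sbi/RI
  rd: (w>>6)&0xf=0x9 → r9
  imm: (w>>0)&0x3f=0x8 → $8
+0x0c: fe cb ⇒ word 0xcbfe (little)
  opcode bits[15:10]=0x32: bz/J
  imm: (w>>0)&0x3ff=0x3fe (s10→-2) → $-2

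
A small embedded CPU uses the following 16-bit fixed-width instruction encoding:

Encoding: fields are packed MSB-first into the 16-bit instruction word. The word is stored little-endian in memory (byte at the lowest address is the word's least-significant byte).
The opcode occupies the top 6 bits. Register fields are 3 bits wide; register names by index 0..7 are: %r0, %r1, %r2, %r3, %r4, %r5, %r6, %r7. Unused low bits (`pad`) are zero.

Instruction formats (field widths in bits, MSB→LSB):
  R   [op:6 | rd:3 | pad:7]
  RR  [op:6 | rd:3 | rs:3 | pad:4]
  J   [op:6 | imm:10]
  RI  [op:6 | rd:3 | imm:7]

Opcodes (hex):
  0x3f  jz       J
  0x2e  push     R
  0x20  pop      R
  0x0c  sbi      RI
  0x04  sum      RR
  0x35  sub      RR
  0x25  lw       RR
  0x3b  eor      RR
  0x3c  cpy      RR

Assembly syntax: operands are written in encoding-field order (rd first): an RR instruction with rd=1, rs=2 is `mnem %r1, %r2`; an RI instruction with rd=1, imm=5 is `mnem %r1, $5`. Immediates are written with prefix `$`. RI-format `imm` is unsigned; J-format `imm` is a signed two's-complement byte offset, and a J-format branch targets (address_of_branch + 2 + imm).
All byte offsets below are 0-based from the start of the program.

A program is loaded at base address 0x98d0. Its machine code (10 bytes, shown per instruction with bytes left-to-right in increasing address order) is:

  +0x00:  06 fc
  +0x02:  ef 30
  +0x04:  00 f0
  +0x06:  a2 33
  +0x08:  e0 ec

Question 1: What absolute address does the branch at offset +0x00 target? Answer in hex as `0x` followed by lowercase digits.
0x98d8

off 0x00: read 06 fc as little → 0xfc06
  opcode bits[15:10]=0x3f: jz/J
  imm@[9:0]=0x6 ⇒ $6
  target = base 0x98d0 + off 0x00 + 2 + imm 6 = 0x98d8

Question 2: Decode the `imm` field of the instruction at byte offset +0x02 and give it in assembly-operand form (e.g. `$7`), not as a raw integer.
@+02  little-endian(ef 30) = 0x30ef
  top 6b → 0xc → sbi [RI]
  [9:7] rd=1 = %r1
  [6:0] imm=111 = $111

$111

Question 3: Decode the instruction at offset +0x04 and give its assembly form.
cpy %r0, %r0

+0x04: 00 f0 ⇒ word 0xf000 (little)
  opcode bits[15:10]=0x3c: cpy/RR
  [9:7] rd=0 = %r0
  [6:4] rs=0 = %r0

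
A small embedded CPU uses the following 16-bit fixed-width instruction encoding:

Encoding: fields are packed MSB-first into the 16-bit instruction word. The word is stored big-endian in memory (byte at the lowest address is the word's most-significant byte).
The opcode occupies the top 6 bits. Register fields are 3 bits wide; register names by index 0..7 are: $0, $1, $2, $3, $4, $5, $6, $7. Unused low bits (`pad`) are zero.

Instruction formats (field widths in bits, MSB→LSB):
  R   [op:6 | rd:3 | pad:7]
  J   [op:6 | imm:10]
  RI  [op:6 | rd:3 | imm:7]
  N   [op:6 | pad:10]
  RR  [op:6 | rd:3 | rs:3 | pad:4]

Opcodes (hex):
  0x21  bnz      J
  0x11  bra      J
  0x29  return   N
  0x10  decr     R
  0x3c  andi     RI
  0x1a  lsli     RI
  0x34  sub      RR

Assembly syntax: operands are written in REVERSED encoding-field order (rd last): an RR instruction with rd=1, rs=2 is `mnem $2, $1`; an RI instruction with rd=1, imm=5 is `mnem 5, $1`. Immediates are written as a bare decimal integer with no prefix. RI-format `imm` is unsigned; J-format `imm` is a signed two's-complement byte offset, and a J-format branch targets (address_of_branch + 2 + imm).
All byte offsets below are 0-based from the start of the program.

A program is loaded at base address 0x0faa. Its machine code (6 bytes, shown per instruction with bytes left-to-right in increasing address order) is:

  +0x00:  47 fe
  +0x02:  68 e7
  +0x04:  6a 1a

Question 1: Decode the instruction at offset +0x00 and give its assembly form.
+0x00: 47 fe ⇒ word 0x47fe (big)
  top 6b → 0x11 → bra [J]
  imm@[9:0]=0x3fe (s10→-2) ⇒ -2

bra -2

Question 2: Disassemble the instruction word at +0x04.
[04] 6a 1a → 0x6a1a
  op=0x6a1a>>10=0x1a ⇒ lsli (RI)
  rd: (w>>7)&0x7=0x4 → $4
  imm: (w>>0)&0x7f=0x1a → 26

lsli 26, $4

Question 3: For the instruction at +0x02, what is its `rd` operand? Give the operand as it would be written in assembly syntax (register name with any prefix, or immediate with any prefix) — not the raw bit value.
+0x02: 68 e7 ⇒ word 0x68e7 (big)
  op=0x68e7>>10=0x1a ⇒ lsli (RI)
  [9:7] rd=1 = $1
  [6:0] imm=103 = 103

$1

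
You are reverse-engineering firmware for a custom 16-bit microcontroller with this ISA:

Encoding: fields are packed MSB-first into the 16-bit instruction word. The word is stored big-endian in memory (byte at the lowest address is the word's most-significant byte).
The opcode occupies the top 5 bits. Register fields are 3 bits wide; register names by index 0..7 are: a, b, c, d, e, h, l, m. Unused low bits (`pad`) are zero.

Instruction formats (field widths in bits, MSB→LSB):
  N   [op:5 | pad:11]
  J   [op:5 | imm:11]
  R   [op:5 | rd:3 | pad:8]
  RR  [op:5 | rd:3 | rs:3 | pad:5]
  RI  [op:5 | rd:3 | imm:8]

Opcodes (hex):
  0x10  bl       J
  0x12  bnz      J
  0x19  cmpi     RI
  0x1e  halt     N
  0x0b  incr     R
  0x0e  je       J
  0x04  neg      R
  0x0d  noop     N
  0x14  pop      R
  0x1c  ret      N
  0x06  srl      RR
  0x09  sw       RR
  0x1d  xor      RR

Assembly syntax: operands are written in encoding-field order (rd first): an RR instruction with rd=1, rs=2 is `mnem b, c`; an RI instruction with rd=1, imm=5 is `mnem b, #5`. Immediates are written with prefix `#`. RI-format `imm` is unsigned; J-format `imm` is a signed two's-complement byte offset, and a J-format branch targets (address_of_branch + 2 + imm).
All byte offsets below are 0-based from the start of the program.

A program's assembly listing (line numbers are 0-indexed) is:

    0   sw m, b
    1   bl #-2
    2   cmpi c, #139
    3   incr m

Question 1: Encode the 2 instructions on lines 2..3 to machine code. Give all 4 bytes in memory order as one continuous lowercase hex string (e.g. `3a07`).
ca8b5f00

line 2 (cmpi): pack op=0x19:5|rd=2:3|imm=139:8 = 0xca8b; big→ ca 8b
line 3 (incr): pack op=0xb:5|rd=7:3|pad=0:8 = 0x5f00; big→ 5f 00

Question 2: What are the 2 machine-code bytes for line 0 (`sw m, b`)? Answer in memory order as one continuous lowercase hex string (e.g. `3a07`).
4f20

0. sw fields op=0x9:5|rd=7:3|rs=1:3|pad=0:5 → word 4f20h → 4f 20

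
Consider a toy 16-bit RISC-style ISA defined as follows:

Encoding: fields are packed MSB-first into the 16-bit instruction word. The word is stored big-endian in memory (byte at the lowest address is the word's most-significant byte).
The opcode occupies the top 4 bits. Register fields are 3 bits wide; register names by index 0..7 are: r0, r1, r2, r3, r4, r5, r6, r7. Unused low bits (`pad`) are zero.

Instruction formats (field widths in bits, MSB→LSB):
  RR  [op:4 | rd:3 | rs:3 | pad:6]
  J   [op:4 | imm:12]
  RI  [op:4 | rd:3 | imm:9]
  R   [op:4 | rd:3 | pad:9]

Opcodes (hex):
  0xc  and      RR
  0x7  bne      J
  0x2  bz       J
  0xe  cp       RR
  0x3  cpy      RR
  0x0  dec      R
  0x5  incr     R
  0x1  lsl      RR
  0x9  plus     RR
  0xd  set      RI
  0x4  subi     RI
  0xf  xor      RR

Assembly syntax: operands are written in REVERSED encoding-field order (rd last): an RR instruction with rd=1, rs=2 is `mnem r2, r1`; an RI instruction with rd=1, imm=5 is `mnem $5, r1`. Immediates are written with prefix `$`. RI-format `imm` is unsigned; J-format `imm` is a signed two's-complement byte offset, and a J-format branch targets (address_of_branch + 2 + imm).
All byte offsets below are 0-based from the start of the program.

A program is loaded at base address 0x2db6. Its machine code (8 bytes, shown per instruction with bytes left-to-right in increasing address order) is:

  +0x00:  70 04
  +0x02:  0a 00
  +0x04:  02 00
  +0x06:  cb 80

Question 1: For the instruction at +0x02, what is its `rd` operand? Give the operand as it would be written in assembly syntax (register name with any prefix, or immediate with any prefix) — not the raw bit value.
off 0x02: read 0a 00 as big → 0x0a00
  op=0x0a00>>12=0x0 ⇒ dec (R)
  rd@[11:9]=0x5 ⇒ r5

r5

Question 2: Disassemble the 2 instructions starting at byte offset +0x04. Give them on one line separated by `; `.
dec r1; and r6, r5

+0x04: 02 00 ⇒ word 0x0200 (big)
  op=0x0200>>12=0x0 ⇒ dec (R)
  rd: (w>>9)&0x7=0x1 → r1
+0x06: cb 80 ⇒ word 0xcb80 (big)
  op=0xcb80>>12=0xc ⇒ and (RR)
  rd: (w>>9)&0x7=0x5 → r5
  rs: (w>>6)&0x7=0x6 → r6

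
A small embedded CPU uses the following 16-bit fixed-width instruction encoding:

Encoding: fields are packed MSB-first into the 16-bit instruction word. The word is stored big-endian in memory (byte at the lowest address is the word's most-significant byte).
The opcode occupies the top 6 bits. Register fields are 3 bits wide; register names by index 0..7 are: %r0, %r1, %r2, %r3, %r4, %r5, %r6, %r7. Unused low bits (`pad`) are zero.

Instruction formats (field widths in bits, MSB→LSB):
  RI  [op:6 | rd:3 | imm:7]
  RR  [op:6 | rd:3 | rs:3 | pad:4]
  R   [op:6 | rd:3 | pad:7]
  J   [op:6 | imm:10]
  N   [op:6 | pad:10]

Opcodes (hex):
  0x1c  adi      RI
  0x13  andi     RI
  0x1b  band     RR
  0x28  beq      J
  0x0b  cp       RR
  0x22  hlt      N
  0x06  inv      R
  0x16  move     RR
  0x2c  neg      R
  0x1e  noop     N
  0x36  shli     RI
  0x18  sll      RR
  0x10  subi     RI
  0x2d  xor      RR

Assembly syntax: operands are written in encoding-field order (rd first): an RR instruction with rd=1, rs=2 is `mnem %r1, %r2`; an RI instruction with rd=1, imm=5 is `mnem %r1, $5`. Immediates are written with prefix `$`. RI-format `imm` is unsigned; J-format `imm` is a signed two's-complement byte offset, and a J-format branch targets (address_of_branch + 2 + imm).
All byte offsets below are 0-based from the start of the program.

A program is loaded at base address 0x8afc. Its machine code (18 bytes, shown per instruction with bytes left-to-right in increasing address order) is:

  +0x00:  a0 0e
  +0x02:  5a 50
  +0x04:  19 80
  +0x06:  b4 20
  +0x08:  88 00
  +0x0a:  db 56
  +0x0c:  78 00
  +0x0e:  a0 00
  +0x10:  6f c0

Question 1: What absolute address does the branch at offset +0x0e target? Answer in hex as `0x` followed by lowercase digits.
@+0e  big-endian(a0 00) = 0xa000
  op=0xa000>>10=0x28 ⇒ beq (J)
  imm@[9:0]=0x0 ⇒ $0
  target = base 0x8afc + off 0x0e + 2 + imm 0 = 0x8b0c

0x8b0c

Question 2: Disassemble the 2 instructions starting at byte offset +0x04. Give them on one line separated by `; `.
[04] 19 80 → 0x1980
  op=0x1980>>10=0x6 ⇒ inv (R)
  rd@[9:7]=0x3 ⇒ %r3
[06] b4 20 → 0xb420
  op=0xb420>>10=0x2d ⇒ xor (RR)
  rd@[9:7]=0x0 ⇒ %r0
  rs@[6:4]=0x2 ⇒ %r2

inv %r3; xor %r0, %r2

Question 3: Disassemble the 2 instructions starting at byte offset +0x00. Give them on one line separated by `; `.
beq $14; move %r4, %r5

@+00  big-endian(a0 0e) = 0xa00e
  opcode bits[15:10]=0x28: beq/J
  imm: (w>>0)&0x3ff=0xe → $14
@+02  big-endian(5a 50) = 0x5a50
  opcode bits[15:10]=0x16: move/RR
  rd: (w>>7)&0x7=0x4 → %r4
  rs: (w>>4)&0x7=0x5 → %r5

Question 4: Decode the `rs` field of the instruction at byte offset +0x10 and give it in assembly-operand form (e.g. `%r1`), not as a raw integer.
%r4

@+10  big-endian(6f c0) = 0x6fc0
  op=0x6fc0>>10=0x1b ⇒ band (RR)
  [9:7] rd=7 = %r7
  [6:4] rs=4 = %r4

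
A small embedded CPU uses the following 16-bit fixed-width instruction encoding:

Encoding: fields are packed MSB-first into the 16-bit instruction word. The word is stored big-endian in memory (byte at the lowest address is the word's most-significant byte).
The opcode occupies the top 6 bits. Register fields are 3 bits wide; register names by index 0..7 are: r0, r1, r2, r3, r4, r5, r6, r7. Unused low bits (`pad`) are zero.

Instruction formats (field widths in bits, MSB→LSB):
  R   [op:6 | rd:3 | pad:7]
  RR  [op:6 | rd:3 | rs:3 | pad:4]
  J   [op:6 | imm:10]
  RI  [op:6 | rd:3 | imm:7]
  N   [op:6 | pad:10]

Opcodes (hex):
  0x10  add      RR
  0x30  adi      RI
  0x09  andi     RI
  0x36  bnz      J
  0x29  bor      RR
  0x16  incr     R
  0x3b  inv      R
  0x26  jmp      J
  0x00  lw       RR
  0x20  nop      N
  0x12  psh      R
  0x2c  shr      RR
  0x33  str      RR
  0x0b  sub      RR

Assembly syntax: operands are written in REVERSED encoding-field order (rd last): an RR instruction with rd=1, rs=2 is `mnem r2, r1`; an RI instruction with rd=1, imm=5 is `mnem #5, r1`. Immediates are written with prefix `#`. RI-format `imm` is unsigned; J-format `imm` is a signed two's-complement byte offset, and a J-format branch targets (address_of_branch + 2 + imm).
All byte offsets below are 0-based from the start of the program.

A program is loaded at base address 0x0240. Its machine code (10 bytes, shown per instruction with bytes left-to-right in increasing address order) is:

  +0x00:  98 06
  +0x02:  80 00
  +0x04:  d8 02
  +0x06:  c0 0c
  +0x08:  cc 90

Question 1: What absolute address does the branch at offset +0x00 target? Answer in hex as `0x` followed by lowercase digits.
[00] 98 06 → 0x9806
  top 6b → 0x26 → jmp [J]
  [9:0] imm=6 = #6
  target = base 0x0240 + off 0x00 + 2 + imm 6 = 0x0248

0x0248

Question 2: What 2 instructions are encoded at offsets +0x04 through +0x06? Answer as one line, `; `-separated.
+0x04: d8 02 ⇒ word 0xd802 (big)
  top 6b → 0x36 → bnz [J]
  imm: (w>>0)&0x3ff=0x2 → #2
+0x06: c0 0c ⇒ word 0xc00c (big)
  top 6b → 0x30 → adi [RI]
  rd: (w>>7)&0x7=0x0 → r0
  imm: (w>>0)&0x7f=0xc → #12

bnz #2; adi #12, r0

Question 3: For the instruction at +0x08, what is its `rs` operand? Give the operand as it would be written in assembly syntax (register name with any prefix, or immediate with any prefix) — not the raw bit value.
r1

@+08  big-endian(cc 90) = 0xcc90
  opcode bits[15:10]=0x33: str/RR
  rd@[9:7]=0x1 ⇒ r1
  rs@[6:4]=0x1 ⇒ r1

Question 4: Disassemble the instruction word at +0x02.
+0x02: 80 00 ⇒ word 0x8000 (big)
  op=0x8000>>10=0x20 ⇒ nop (N)

nop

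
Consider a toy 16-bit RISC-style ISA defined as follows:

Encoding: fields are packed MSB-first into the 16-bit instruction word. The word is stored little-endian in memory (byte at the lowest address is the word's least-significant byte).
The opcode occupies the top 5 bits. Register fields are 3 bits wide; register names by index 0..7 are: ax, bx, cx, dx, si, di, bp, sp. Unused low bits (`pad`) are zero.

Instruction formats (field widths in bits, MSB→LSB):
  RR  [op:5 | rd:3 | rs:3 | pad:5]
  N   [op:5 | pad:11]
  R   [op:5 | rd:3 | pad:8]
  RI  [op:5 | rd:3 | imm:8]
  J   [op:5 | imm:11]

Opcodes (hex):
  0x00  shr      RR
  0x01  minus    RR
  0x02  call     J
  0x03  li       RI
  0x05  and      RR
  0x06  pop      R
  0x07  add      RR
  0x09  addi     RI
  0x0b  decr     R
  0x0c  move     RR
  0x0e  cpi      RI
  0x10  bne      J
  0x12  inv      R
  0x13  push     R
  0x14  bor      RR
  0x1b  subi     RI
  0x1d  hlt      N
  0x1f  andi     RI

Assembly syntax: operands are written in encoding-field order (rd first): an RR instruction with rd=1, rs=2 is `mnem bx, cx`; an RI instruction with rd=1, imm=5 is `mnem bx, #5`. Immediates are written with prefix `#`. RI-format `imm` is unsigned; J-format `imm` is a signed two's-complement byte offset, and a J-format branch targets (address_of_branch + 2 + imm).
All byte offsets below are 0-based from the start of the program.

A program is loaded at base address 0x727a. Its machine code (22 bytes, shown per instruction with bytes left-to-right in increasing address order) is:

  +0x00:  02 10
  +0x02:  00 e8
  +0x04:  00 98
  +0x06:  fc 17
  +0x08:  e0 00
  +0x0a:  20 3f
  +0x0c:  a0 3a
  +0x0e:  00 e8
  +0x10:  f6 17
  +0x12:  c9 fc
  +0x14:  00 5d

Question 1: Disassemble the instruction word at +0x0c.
+0x0c: a0 3a ⇒ word 0x3aa0 (little)
  opcode bits[15:11]=0x7: add/RR
  [10:8] rd=2 = cx
  [7:5] rs=5 = di

add cx, di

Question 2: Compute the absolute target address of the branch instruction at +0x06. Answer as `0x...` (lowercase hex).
0x727e

[06] fc 17 → 0x17fc
  top 5b → 0x2 → call [J]
  imm: (w>>0)&0x7ff=0x7fc (s11→-4) → #-4
  target = base 0x727a + off 0x06 + 2 + imm -4 = 0x727e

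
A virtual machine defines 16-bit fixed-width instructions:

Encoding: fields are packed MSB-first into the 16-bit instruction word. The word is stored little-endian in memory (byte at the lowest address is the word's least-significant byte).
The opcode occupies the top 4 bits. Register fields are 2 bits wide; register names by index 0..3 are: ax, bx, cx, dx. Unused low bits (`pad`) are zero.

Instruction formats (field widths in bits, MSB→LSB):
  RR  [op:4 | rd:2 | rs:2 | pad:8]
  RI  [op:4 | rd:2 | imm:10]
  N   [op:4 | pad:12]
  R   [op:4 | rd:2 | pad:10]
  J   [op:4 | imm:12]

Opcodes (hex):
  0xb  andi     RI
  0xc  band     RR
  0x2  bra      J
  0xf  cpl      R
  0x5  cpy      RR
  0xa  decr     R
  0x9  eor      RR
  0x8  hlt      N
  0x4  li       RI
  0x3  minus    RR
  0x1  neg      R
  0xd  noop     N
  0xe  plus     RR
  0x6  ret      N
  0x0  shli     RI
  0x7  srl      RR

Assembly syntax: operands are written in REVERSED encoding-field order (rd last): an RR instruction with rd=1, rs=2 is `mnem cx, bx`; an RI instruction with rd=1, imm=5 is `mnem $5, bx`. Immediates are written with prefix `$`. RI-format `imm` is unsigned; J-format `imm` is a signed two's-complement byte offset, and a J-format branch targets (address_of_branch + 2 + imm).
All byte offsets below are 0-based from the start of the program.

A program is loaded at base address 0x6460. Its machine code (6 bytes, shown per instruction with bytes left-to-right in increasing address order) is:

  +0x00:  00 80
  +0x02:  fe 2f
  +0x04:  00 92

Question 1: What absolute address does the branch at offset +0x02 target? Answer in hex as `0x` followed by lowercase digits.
@+02  little-endian(fe 2f) = 0x2ffe
  top 4b → 0x2 → bra [J]
  [11:0] imm=4094 (s12→-2) = $-2
  target = base 0x6460 + off 0x02 + 2 + imm -2 = 0x6462

0x6462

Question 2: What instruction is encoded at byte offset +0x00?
[00] 00 80 → 0x8000
  op=0x8000>>12=0x8 ⇒ hlt (N)

hlt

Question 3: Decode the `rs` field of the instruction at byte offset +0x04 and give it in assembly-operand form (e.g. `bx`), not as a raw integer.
cx

[04] 00 92 → 0x9200
  opcode bits[15:12]=0x9: eor/RR
  [11:10] rd=0 = ax
  [9:8] rs=2 = cx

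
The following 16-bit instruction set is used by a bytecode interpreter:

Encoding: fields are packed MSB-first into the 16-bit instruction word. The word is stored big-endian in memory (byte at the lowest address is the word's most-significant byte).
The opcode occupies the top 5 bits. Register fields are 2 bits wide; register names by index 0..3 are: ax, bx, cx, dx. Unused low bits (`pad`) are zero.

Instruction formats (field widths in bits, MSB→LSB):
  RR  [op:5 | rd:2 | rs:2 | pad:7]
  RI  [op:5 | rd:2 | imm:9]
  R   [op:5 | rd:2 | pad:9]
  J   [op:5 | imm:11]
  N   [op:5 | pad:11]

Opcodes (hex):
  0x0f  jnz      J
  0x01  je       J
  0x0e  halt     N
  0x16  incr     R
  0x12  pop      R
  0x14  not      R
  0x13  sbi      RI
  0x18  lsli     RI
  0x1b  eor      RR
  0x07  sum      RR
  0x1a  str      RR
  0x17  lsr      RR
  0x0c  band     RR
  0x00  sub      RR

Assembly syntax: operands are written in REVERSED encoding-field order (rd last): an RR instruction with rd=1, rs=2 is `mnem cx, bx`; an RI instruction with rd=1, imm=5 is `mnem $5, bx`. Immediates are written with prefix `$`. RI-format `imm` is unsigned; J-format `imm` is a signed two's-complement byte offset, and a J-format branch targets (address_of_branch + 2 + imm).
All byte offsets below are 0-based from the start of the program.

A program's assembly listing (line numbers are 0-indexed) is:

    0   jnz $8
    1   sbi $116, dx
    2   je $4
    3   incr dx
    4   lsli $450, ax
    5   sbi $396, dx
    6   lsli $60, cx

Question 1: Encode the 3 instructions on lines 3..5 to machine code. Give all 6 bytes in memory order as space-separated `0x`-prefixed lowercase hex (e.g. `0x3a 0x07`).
L3: incr op=0x16:5|rd=3:2|pad=0:9 ⇒ 0xb600 ⇒ big b6 00
L4: lsli op=0x18:5|rd=0:2|imm=450:9 ⇒ 0xc1c2 ⇒ big c1 c2
L5: sbi op=0x13:5|rd=3:2|imm=396:9 ⇒ 0x9f8c ⇒ big 9f 8c

0xb6 0x00 0xc1 0xc2 0x9f 0x8c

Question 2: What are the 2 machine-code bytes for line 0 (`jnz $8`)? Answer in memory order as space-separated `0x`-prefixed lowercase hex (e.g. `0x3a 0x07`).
L0: jnz op=0xf:5|imm=8:11 ⇒ 0x7808 ⇒ big 78 08

0x78 0x08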